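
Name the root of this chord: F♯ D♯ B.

The distinct letter names are F#, D#, B. Arranged as a stack of thirds they read B–D#–F#, so B is the root (a B major triad).

B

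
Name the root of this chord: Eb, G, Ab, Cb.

Reordering Eb, G, Ab, Cb into stacked thirds gives Ab–Cb–Eb–G; the bottom of that stack, Ab, is the root.

Ab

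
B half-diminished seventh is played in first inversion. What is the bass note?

D

B half-diminished seventh is B–D–F–A. First inversion places the third in the bass: D.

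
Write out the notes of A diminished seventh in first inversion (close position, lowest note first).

The chord tones are A–C–Eb–Gb. With the third (C) lowest for first inversion: C, Eb, Gb, A.

C, Eb, Gb, A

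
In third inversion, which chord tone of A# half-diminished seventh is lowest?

The seventh of A# half-diminished seventh (A#–C#–E–G#) is G#; that is the bass in third inversion.

G#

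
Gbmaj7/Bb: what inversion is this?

first inversion

Gbmaj7/Bb means Gb major seventh with Bb in the bass. Bb is the third of Gb major seventh (Gb–Bb–Db–F), so this is first inversion.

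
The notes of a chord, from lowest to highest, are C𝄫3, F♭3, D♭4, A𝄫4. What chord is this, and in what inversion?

The distinct note names are Cbb, Fb, Db, Abb. Stacked in thirds they read Db–Fb–Abb–Cbb, which is a diminished seventh chord on Db.
With the seventh (Cbb) in the bass, the chord is in third inversion (figured bass 4/2).

Db diminished seventh, third inversion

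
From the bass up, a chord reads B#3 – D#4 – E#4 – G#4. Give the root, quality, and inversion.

E# minor seventh, second inversion

Reducing to letter names: B#, D#, E#, G#. These stack in thirds as E#–G#–B#–D# — an E# minor seventh chord.
The lowest note is B#, the fifth of the chord, so this is second inversion (figured bass 4/3).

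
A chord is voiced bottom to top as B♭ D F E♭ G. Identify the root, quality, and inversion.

The distinct note names are Bb, D, F, Eb, G. Stacked in thirds they read Eb–G–Bb–D–F, which is a major ninth chord on Eb.
With the fifth (Bb) in the bass, the chord is in second inversion.

Eb major ninth, second inversion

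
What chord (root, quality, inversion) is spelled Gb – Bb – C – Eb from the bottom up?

C half-diminished seventh, second inversion

The distinct note names are Gb, Bb, C, Eb. Stacked in thirds they read C–Eb–Gb–Bb, which is a half-diminished seventh chord on C.
The lowest note is Gb, the fifth of the chord, so this is second inversion (figured bass 4/3).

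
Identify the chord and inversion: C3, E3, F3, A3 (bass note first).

The distinct note names are C, E, F, A. Stacked in thirds they read F–A–C–E, which is a major seventh chord on F.
The lowest note is C, the fifth of the chord, so this is second inversion (figured bass 4/3).

F major seventh, second inversion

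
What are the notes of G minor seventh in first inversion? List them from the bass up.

Spelling G minor seventh: G–Bb–D–F. In first inversion the third is bass, giving Bb, D, F, G from the bottom.

Bb, D, F, G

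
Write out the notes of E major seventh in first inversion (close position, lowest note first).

E major seventh is E–G#–B–D#. First inversion puts the third (G#) in the bass, with the remaining tones above: G#, B, D#, E.

G#, B, D#, E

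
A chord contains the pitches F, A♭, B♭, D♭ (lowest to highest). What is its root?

Reordering F, Ab, Bb, Db into stacked thirds gives Bb–Db–F–Ab; the bottom of that stack, Bb, is the root.

Bb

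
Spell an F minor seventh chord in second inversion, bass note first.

Spelling F minor seventh: F–Ab–C–Eb. In second inversion the fifth is bass, giving C, Eb, F, Ab from the bottom.

C, Eb, F, Ab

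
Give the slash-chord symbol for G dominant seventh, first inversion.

G7/B

First inversion of G dominant seventh has the third (B) in the bass. As a slash chord: G7/B.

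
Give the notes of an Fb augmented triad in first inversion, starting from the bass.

Ab, C, Fb

Spelling Fb augmented: Fb–Ab–C. In first inversion the third is bass, giving Ab, C, Fb from the bottom.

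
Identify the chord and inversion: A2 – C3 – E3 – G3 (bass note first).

A minor seventh, root position

The pitch classes A, C, E, G arrange in thirds as A–C–E–G: an A minor seventh chord.
With the root (A) in the bass, the chord is in root position (figured bass 7).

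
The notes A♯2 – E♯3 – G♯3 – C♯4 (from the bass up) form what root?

A#

The distinct letter names are A#, E#, G#, C#. Arranged as a stack of thirds they read A#–C#–E#–G#, so A# is the root (an A# minor seventh chord).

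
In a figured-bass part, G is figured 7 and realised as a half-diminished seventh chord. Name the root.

The figures 7 mean the root of the chord is in the bass. If G is the root of a half-diminished seventh chord, the root is G (chord tones G–Bb–Db–F).

G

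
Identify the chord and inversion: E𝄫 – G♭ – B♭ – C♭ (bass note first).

Cb minor-major seventh, first inversion

The distinct note names are Ebb, Gb, Bb, Cb. Stacked in thirds they read Cb–Ebb–Gb–Bb, which is a minor-major seventh chord on Cb.
Ebb is the third of Cb minor-major seventh; third in the bass means first inversion (figured bass 6/5).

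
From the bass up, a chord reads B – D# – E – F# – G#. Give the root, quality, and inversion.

Reducing to letter names: B, D#, E, F#, G#. These stack in thirds as E–G#–B–D#–F# — an E major ninth chord.
With the fifth (B) in the bass, the chord is in second inversion.

E major ninth, second inversion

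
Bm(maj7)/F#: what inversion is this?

second inversion

Bm(maj7)/F# means B minor-major seventh with F# in the bass. F# is the fifth of B minor-major seventh (B–D–F#–A#), so this is second inversion.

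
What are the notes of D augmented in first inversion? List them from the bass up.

F#, A#, D

Spelling D augmented: D–F#–A#. In first inversion the third is bass, giving F#, A#, D from the bottom.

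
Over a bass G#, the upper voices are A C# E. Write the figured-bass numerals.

The notes G#, A, C#, E stack in thirds as A–C#–E–G# — an A major seventh chord. The bass G# is the seventh, so this is third inversion: figured 4/2.

4/2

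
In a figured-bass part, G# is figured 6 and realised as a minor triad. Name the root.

The figures 6 mean the third of the chord is in the bass. If G# is the third of a minor triad, the root is E# (chord tones E#–G#–B#).

E#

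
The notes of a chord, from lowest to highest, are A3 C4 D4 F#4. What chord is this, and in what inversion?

D dominant seventh, second inversion

The distinct note names are A, C, D, F#. Stacked in thirds they read D–F#–A–C, which is a dominant seventh chord on D.
With the fifth (A) in the bass, the chord is in second inversion (figured bass 4/3).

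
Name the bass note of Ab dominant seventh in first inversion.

The third of Ab dominant seventh (Ab–C–Eb–Gb) is C; that is the bass in first inversion.

C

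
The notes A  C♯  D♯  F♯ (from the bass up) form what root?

Reordering A, C#, D#, F# into stacked thirds gives D#–F#–A–C#; the bottom of that stack, D#, is the root.

D#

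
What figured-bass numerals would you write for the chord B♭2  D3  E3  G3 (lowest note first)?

4/3

The notes Bb, D, E, G stack in thirds as E–G–Bb–D — an E half-diminished seventh chord. The bass Bb is the fifth, so this is second inversion: figured 4/3.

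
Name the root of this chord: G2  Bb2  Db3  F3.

G, Bb, Db, F are the tones of a G half-diminished seventh chord (G–Bb–Db–F), making G the root.

G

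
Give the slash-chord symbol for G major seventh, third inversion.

Gmaj7/F#

Third inversion of G major seventh has the seventh (F#) in the bass. As a slash chord: Gmaj7/F#.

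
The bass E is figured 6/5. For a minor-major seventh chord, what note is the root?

C#

The figures 6/5 mean the third of the chord is in the bass. If E is the third of a minor-major seventh chord, the root is C# (chord tones C#–E–G#–B#).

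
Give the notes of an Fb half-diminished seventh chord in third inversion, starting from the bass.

Ebb, Fb, Abb, Cbb

Spelling Fb half-diminished seventh: Fb–Abb–Cbb–Ebb. In third inversion the seventh is bass, giving Ebb, Fb, Abb, Cbb from the bottom.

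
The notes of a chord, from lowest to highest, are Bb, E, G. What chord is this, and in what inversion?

The distinct note names are Bb, E, G. Stacked in thirds they read E–G–Bb, which is a diminished triad on E.
Bb is the fifth of E diminished; fifth in the bass means second inversion (figured bass 6/4).

E diminished, second inversion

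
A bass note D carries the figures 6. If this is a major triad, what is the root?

The figures 6 mean the third of the chord is in the bass. If D is the third of a major triad, the root is Bb (chord tones Bb–D–F).

Bb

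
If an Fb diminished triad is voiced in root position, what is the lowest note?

Fb

Fb diminished is Fb–Abb–Cbb. Root position places the root in the bass: Fb.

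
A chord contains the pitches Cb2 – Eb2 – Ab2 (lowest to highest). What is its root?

Ab

Reordering Cb, Eb, Ab into stacked thirds gives Ab–Cb–Eb; the bottom of that stack, Ab, is the root.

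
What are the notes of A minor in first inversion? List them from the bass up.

Spelling A minor: A–C–E. In first inversion the third is bass, giving C, E, A from the bottom.

C, E, A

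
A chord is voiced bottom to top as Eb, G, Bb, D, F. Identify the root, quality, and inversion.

Eb major ninth, root position

The pitch classes Eb, G, Bb, D, F arrange in thirds as Eb–G–Bb–D–F: an Eb major ninth chord.
The lowest note is Eb, the root of the chord, so this is root position.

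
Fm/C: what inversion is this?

second inversion

Fm/C means F minor with C in the bass. C is the fifth of F minor (F–Ab–C), so this is second inversion.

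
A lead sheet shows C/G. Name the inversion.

C/G means C major with G in the bass. G is the fifth of C major (C–E–G), so this is second inversion.

second inversion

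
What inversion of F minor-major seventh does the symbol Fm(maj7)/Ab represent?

first inversion

Fm(maj7)/Ab means F minor-major seventh with Ab in the bass. Ab is the third of F minor-major seventh (F–Ab–C–E), so this is first inversion.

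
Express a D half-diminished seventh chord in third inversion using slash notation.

Third inversion of D half-diminished seventh has the seventh (C) in the bass. As a slash chord: Dø7/C.

Dø7/C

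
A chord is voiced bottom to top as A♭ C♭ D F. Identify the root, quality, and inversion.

D diminished seventh, second inversion

Reducing to letter names: Ab, Cb, D, F. These stack in thirds as D–F–Ab–Cb — a D diminished seventh chord.
With the fifth (Ab) in the bass, the chord is in second inversion (figured bass 4/3).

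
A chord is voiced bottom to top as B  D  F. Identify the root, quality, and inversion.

B diminished, root position

The distinct note names are B, D, F. Stacked in thirds they read B–D–F, which is a diminished triad on B.
With the root (B) in the bass, the chord is in root position (figured bass 5/3).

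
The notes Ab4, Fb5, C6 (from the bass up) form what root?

Reordering Ab, Fb, C into stacked thirds gives Fb–Ab–C; the bottom of that stack, Fb, is the root.

Fb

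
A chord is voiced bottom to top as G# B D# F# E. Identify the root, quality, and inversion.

E major ninth, first inversion

The distinct note names are G#, B, D#, F#, E. Stacked in thirds they read E–G#–B–D#–F#, which is a major ninth chord on E.
The lowest note is G#, the third of the chord, so this is first inversion.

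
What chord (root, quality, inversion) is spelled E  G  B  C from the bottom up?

C major seventh, first inversion

The pitch classes E, G, B, C arrange in thirds as C–E–G–B: a C major seventh chord.
With the third (E) in the bass, the chord is in first inversion (figured bass 6/5).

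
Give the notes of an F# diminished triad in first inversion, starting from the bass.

A, C, F#

F# diminished is F#–A–C. First inversion puts the third (A) in the bass, with the remaining tones above: A, C, F#.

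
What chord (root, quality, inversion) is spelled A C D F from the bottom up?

D minor seventh, second inversion

The distinct note names are A, C, D, F. Stacked in thirds they read D–F–A–C, which is a minor seventh chord on D.
A is the fifth of D minor seventh; fifth in the bass means second inversion (figured bass 4/3).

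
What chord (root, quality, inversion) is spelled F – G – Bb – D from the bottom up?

The distinct note names are F, G, Bb, D. Stacked in thirds they read G–Bb–D–F, which is a minor seventh chord on G.
F is the seventh of G minor seventh; seventh in the bass means third inversion (figured bass 4/2).

G minor seventh, third inversion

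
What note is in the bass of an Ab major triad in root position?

The root of Ab major (Ab–C–Eb) is Ab; that is the bass in root position.

Ab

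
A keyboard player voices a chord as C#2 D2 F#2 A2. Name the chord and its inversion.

D major seventh, third inversion

The pitch classes C#, D, F#, A arrange in thirds as D–F#–A–C#: a D major seventh chord.
With the seventh (C#) in the bass, the chord is in third inversion (figured bass 4/2).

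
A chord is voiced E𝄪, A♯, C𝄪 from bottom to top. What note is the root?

E##, A#, C## are the tones of an A# augmented triad (A#–C##–E##), making A# the root.

A#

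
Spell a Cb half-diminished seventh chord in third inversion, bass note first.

The chord tones are Cb–Ebb–Gbb–Bbb. With the seventh (Bbb) lowest for third inversion: Bbb, Cb, Ebb, Gbb.

Bbb, Cb, Ebb, Gbb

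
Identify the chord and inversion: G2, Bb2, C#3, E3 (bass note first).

Reducing to letter names: G, Bb, C#, E. These stack in thirds as C#–E–G–Bb — a C# diminished seventh chord.
The lowest note is G, the fifth of the chord, so this is second inversion (figured bass 4/3).

C# diminished seventh, second inversion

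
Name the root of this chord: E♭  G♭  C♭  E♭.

Cb

Eb, Gb, Cb are the tones of a Cb major triad (Cb–Eb–Gb), making Cb the root.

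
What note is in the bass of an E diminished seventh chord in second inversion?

In second inversion the fifth is lowest. For E diminished seventh (E–G–Bb–Db) that is Bb.

Bb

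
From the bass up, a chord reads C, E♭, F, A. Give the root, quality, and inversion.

The pitch classes C, Eb, F, A arrange in thirds as F–A–C–Eb: an F dominant seventh chord.
C is the fifth of F dominant seventh; fifth in the bass means second inversion (figured bass 4/3).

F dominant seventh, second inversion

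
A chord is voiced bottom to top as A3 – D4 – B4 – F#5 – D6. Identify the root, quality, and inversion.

The distinct note names are A, D, B, F#. Stacked in thirds they read B–D–F#–A, which is a minor seventh chord on B.
The lowest note is A, the seventh of the chord, so this is third inversion (figured bass 4/2).

B minor seventh, third inversion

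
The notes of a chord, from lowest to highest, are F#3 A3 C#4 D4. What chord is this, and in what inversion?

The pitch classes F#, A, C#, D arrange in thirds as D–F#–A–C#: a D major seventh chord.
F# is the third of D major seventh; third in the bass means first inversion (figured bass 6/5).

D major seventh, first inversion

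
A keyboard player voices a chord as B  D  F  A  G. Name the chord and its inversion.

The distinct note names are B, D, F, A, G. Stacked in thirds they read G–B–D–F–A, which is a dominant ninth chord on G.
B is the third of G dominant ninth; third in the bass means first inversion.

G dominant ninth, first inversion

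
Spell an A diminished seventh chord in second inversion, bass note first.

Eb, Gb, A, C

The chord tones are A–C–Eb–Gb. With the fifth (Eb) lowest for second inversion: Eb, Gb, A, C.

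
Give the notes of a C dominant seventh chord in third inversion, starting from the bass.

Spelling C dominant seventh: C–E–G–Bb. In third inversion the seventh is bass, giving Bb, C, E, G from the bottom.

Bb, C, E, G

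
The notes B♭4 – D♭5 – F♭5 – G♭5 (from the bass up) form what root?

Gb

Bb, Db, Fb, Gb are the tones of a Gb dominant seventh chord (Gb–Bb–Db–Fb), making Gb the root.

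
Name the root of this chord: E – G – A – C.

A

Reordering E, G, A, C into stacked thirds gives A–C–E–G; the bottom of that stack, A, is the root.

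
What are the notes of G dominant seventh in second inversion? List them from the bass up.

Spelling G dominant seventh: G–B–D–F. In second inversion the fifth is bass, giving D, F, G, B from the bottom.

D, F, G, B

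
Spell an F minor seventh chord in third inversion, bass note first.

The chord tones are F–Ab–C–Eb. With the seventh (Eb) lowest for third inversion: Eb, F, Ab, C.

Eb, F, Ab, C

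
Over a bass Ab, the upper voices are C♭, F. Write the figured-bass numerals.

The notes Ab, Cb, F stack in thirds as F–Ab–Cb — an F diminished triad. The bass Ab is the third, so this is first inversion: figured 6.

6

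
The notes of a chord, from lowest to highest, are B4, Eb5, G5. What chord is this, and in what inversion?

Eb augmented, second inversion

Reducing to letter names: B, Eb, G. These stack in thirds as Eb–G–B — an Eb augmented triad.
The lowest note is B, the fifth of the chord, so this is second inversion (figured bass 6/4).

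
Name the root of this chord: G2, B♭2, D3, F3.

The distinct letter names are G, Bb, D, F. Arranged as a stack of thirds they read G–Bb–D–F, so G is the root (a G minor seventh chord).

G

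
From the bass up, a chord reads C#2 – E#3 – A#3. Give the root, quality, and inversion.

The pitch classes C#, E#, A# arrange in thirds as A#–C#–E#: an A# minor triad.
With the third (C#) in the bass, the chord is in first inversion (figured bass 6).

A# minor, first inversion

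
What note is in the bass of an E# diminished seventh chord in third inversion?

E# diminished seventh is E#–G#–B–D. Third inversion places the seventh in the bass: D.

D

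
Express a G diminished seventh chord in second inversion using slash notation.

Gdim7/Db

Second inversion of G diminished seventh has the fifth (Db) in the bass. As a slash chord: Gdim7/Db.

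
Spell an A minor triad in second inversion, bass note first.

Spelling A minor: A–C–E. In second inversion the fifth is bass, giving E, A, C from the bottom.

E, A, C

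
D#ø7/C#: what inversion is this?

third inversion

D#ø7/C# means D# half-diminished seventh with C# in the bass. C# is the seventh of D# half-diminished seventh (D#–F#–A–C#), so this is third inversion.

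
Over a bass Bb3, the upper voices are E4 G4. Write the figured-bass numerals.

The notes Bb, E, G stack in thirds as E–G–Bb — an E diminished triad. The bass Bb is the fifth, so this is second inversion: figured 6/4.

6/4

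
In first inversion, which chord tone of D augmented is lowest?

D augmented is D–F#–A#. First inversion places the third in the bass: F#.

F#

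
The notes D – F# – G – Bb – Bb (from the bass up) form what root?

G

D, F#, G, Bb are the tones of a G minor-major seventh chord (G–Bb–D–F#), making G the root.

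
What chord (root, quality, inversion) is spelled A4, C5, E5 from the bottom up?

The pitch classes A, C, E arrange in thirds as A–C–E: an A minor triad.
With the root (A) in the bass, the chord is in root position (figured bass 5/3).

A minor, root position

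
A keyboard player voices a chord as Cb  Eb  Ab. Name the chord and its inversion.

Ab minor, first inversion

The pitch classes Cb, Eb, Ab arrange in thirds as Ab–Cb–Eb: an Ab minor triad.
With the third (Cb) in the bass, the chord is in first inversion (figured bass 6).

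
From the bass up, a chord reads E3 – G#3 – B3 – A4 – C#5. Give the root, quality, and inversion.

The distinct note names are E, G#, B, A, C#. Stacked in thirds they read A–C#–E–G#–B, which is a major ninth chord on A.
The lowest note is E, the fifth of the chord, so this is second inversion.

A major ninth, second inversion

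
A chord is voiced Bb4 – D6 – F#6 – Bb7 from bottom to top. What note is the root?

Reordering Bb, D, F# into stacked thirds gives Bb–D–F#; the bottom of that stack, Bb, is the root.

Bb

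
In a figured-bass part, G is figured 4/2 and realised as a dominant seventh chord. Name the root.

A

The figures 4/2 mean the seventh of the chord is in the bass. If G is the seventh of a dominant seventh chord, the root is A (chord tones A–C#–E–G).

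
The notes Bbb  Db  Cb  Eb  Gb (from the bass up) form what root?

Cb

Bbb, Db, Cb, Eb, Gb are the tones of a Cb dominant ninth chord (Cb–Eb–Gb–Bbb–Db), making Cb the root.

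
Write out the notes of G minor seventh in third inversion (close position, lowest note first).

F, G, Bb, D

Spelling G minor seventh: G–Bb–D–F. In third inversion the seventh is bass, giving F, G, Bb, D from the bottom.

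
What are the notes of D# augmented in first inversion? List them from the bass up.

The chord tones are D#–F##–A##. With the third (F##) lowest for first inversion: F##, A##, D#.

F##, A##, D#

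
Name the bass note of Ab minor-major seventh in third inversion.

G

The seventh of Ab minor-major seventh (Ab–Cb–Eb–G) is G; that is the bass in third inversion.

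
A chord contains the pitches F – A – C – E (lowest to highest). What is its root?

F

F, A, C, E are the tones of an F major seventh chord (F–A–C–E), making F the root.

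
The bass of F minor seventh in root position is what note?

F

The root of F minor seventh (F–Ab–C–Eb) is F; that is the bass in root position.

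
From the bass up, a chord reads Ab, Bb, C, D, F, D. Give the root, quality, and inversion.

Bb dominant ninth, third inversion

Reducing to letter names: Ab, Bb, C, D, F. These stack in thirds as Bb–D–F–Ab–C — a Bb dominant ninth chord.
The lowest note is Ab, the seventh of the chord, so this is third inversion.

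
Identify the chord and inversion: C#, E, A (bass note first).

Reducing to letter names: C#, E, A. These stack in thirds as A–C#–E — an A major triad.
The lowest note is C#, the third of the chord, so this is first inversion (figured bass 6).

A major, first inversion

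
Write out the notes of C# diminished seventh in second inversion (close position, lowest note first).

G, Bb, C#, E

Spelling C# diminished seventh: C#–E–G–Bb. In second inversion the fifth is bass, giving G, Bb, C#, E from the bottom.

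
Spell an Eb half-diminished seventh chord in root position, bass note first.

Eb, Gb, Bbb, Db

The chord tones are Eb–Gb–Bbb–Db. With the root (Eb) lowest for root position: Eb, Gb, Bbb, Db.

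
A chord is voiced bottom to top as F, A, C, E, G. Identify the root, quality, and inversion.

F major ninth, root position

The pitch classes F, A, C, E, G arrange in thirds as F–A–C–E–G: an F major ninth chord.
The lowest note is F, the root of the chord, so this is root position.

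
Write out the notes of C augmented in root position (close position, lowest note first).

Spelling C augmented: C–E–G#. In root position the root is bass, giving C, E, G# from the bottom.

C, E, G#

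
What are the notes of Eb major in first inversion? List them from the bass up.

G, Bb, Eb

Spelling Eb major: Eb–G–Bb. In first inversion the third is bass, giving G, Bb, Eb from the bottom.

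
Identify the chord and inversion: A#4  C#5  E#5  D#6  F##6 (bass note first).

The pitch classes A#, C#, E#, D#, F## arrange in thirds as D#–F##–A#–C#–E#: a D# dominant ninth chord.
The lowest note is A#, the fifth of the chord, so this is second inversion.

D# dominant ninth, second inversion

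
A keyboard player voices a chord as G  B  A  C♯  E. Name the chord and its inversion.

A dominant ninth, third inversion

Reducing to letter names: G, B, A, C#, E. These stack in thirds as A–C#–E–G–B — an A dominant ninth chord.
G is the seventh of A dominant ninth; seventh in the bass means third inversion.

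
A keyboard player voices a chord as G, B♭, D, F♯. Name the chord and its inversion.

The pitch classes G, Bb, D, F# arrange in thirds as G–Bb–D–F#: a G minor-major seventh chord.
With the root (G) in the bass, the chord is in root position (figured bass 7).

G minor-major seventh, root position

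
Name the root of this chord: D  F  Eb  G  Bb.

The distinct letter names are D, F, Eb, G, Bb. Arranged as a stack of thirds they read Eb–G–Bb–D–F, so Eb is the root (an Eb major ninth chord).

Eb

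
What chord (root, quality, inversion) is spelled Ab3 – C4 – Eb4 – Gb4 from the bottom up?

The distinct note names are Ab, C, Eb, Gb. Stacked in thirds they read Ab–C–Eb–Gb, which is a dominant seventh chord on Ab.
With the root (Ab) in the bass, the chord is in root position (figured bass 7).

Ab dominant seventh, root position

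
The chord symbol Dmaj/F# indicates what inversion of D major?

first inversion

Dmaj/F# means D major with F# in the bass. F# is the third of D major (D–F#–A), so this is first inversion.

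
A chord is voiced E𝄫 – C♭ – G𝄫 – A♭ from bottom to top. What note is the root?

Reordering Ebb, Cb, Gbb, Ab into stacked thirds gives Ab–Cb–Ebb–Gbb; the bottom of that stack, Ab, is the root.

Ab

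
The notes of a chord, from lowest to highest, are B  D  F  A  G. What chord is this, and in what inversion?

The pitch classes B, D, F, A, G arrange in thirds as G–B–D–F–A: a G dominant ninth chord.
B is the third of G dominant ninth; third in the bass means first inversion.

G dominant ninth, first inversion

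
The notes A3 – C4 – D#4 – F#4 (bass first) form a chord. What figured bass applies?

The notes A, C, D#, F# stack in thirds as D#–F#–A–C — a D# diminished seventh chord. The bass A is the fifth, so this is second inversion: figured 4/3.

4/3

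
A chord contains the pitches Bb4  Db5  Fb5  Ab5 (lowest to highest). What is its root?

Reordering Bb, Db, Fb, Ab into stacked thirds gives Bb–Db–Fb–Ab; the bottom of that stack, Bb, is the root.

Bb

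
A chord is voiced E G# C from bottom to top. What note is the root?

C

Reordering E, G#, C into stacked thirds gives C–E–G#; the bottom of that stack, C, is the root.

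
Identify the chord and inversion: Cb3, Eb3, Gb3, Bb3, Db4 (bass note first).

Cb major ninth, root position

Reducing to letter names: Cb, Eb, Gb, Bb, Db. These stack in thirds as Cb–Eb–Gb–Bb–Db — a Cb major ninth chord.
The lowest note is Cb, the root of the chord, so this is root position.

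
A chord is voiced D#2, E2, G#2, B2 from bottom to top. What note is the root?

D#, E, G#, B are the tones of an E major seventh chord (E–G#–B–D#), making E the root.

E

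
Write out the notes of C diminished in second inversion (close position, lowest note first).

Gb, C, Eb

C diminished is C–Eb–Gb. Second inversion puts the fifth (Gb) in the bass, with the remaining tones above: Gb, C, Eb.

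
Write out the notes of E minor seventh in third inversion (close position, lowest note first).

The chord tones are E–G–B–D. With the seventh (D) lowest for third inversion: D, E, G, B.

D, E, G, B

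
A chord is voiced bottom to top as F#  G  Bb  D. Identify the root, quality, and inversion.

Reducing to letter names: F#, G, Bb, D. These stack in thirds as G–Bb–D–F# — a G minor-major seventh chord.
With the seventh (F#) in the bass, the chord is in third inversion (figured bass 4/2).

G minor-major seventh, third inversion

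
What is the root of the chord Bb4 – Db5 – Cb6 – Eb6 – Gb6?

The distinct letter names are Bb, Db, Cb, Eb, Gb. Arranged as a stack of thirds they read Cb–Eb–Gb–Bb–Db, so Cb is the root (a Cb major ninth chord).

Cb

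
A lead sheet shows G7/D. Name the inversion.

second inversion

G7/D means G dominant seventh with D in the bass. D is the fifth of G dominant seventh (G–B–D–F), so this is second inversion.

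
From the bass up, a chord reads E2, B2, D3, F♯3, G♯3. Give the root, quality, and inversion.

E dominant ninth, root position

The distinct note names are E, B, D, F#, G#. Stacked in thirds they read E–G#–B–D–F#, which is a dominant ninth chord on E.
With the root (E) in the bass, the chord is in root position.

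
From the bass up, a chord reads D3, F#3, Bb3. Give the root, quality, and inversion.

The distinct note names are D, F#, Bb. Stacked in thirds they read Bb–D–F#, which is an augmented triad on Bb.
The lowest note is D, the third of the chord, so this is first inversion (figured bass 6).

Bb augmented, first inversion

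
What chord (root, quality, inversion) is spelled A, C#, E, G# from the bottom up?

A major seventh, root position

The distinct note names are A, C#, E, G#. Stacked in thirds they read A–C#–E–G#, which is a major seventh chord on A.
With the root (A) in the bass, the chord is in root position (figured bass 7).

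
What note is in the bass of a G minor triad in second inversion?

In second inversion the fifth is lowest. For G minor (G–Bb–D) that is D.

D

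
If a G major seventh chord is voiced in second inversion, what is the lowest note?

D

The fifth of G major seventh (G–B–D–F#) is D; that is the bass in second inversion.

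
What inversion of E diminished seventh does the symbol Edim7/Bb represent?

Edim7/Bb means E diminished seventh with Bb in the bass. Bb is the fifth of E diminished seventh (E–G–Bb–Db), so this is second inversion.

second inversion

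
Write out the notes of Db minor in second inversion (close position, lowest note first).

The chord tones are Db–Fb–Ab. With the fifth (Ab) lowest for second inversion: Ab, Db, Fb.

Ab, Db, Fb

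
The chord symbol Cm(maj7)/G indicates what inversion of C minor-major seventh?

Cm(maj7)/G means C minor-major seventh with G in the bass. G is the fifth of C minor-major seventh (C–Eb–G–B), so this is second inversion.

second inversion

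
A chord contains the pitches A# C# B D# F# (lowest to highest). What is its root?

Reordering A#, C#, B, D#, F# into stacked thirds gives B–D#–F#–A#–C#; the bottom of that stack, B, is the root.

B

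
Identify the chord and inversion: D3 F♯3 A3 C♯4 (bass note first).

Reducing to letter names: D, F#, A, C#. These stack in thirds as D–F#–A–C# — a D major seventh chord.
With the root (D) in the bass, the chord is in root position (figured bass 7).

D major seventh, root position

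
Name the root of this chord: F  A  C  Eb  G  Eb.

F

Reordering F, A, C, Eb, G into stacked thirds gives F–A–C–Eb–G; the bottom of that stack, F, is the root.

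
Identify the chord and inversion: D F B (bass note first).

B diminished, first inversion

Reducing to letter names: D, F, B. These stack in thirds as B–D–F — a B diminished triad.
The lowest note is D, the third of the chord, so this is first inversion (figured bass 6).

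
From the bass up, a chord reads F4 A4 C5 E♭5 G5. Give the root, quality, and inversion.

The pitch classes F, A, C, Eb, G arrange in thirds as F–A–C–Eb–G: an F dominant ninth chord.
The lowest note is F, the root of the chord, so this is root position.

F dominant ninth, root position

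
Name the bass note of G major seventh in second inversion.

D

The fifth of G major seventh (G–B–D–F#) is D; that is the bass in second inversion.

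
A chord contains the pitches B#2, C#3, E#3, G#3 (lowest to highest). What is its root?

Reordering B#, C#, E#, G# into stacked thirds gives C#–E#–G#–B#; the bottom of that stack, C#, is the root.

C#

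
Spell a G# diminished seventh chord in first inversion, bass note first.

The chord tones are G#–B–D–F. With the third (B) lowest for first inversion: B, D, F, G#.

B, D, F, G#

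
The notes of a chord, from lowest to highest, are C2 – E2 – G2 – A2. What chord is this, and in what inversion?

A minor seventh, first inversion

The distinct note names are C, E, G, A. Stacked in thirds they read A–C–E–G, which is a minor seventh chord on A.
C is the third of A minor seventh; third in the bass means first inversion (figured bass 6/5).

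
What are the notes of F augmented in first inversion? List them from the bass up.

Spelling F augmented: F–A–C#. In first inversion the third is bass, giving A, C#, F from the bottom.

A, C#, F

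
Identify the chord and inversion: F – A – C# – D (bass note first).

The pitch classes F, A, C#, D arrange in thirds as D–F–A–C#: a D minor-major seventh chord.
F is the third of D minor-major seventh; third in the bass means first inversion (figured bass 6/5).

D minor-major seventh, first inversion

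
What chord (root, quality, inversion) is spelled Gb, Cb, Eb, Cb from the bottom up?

The distinct note names are Gb, Cb, Eb. Stacked in thirds they read Cb–Eb–Gb, which is a major triad on Cb.
The lowest note is Gb, the fifth of the chord, so this is second inversion (figured bass 6/4).

Cb major, second inversion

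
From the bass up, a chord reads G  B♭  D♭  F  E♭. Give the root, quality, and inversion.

Reducing to letter names: G, Bb, Db, F, Eb. These stack in thirds as Eb–G–Bb–Db–F — an Eb dominant ninth chord.
With the third (G) in the bass, the chord is in first inversion.

Eb dominant ninth, first inversion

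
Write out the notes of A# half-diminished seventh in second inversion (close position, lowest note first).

E, G#, A#, C#

Spelling A# half-diminished seventh: A#–C#–E–G#. In second inversion the fifth is bass, giving E, G#, A#, C# from the bottom.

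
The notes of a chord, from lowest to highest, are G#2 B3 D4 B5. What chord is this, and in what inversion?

The pitch classes G#, B, D arrange in thirds as G#–B–D: a G# diminished triad.
The lowest note is G#, the root of the chord, so this is root position (figured bass 5/3).

G# diminished, root position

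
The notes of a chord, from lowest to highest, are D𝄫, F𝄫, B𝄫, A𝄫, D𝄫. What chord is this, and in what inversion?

Reducing to letter names: Dbb, Fbb, Bbb, Abb. These stack in thirds as Bbb–Dbb–Fbb–Abb — a Bbb half-diminished seventh chord.
Dbb is the third of Bbb half-diminished seventh; third in the bass means first inversion (figured bass 6/5).

Bbb half-diminished seventh, first inversion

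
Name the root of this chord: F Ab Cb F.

F, Ab, Cb are the tones of an F diminished triad (F–Ab–Cb), making F the root.

F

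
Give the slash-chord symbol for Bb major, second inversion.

BbM/F

Second inversion of Bb major has the fifth (F) in the bass. As a slash chord: BbM/F.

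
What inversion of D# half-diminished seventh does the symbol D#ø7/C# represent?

third inversion

D#ø7/C# means D# half-diminished seventh with C# in the bass. C# is the seventh of D# half-diminished seventh (D#–F#–A–C#), so this is third inversion.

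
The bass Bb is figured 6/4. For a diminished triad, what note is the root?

E

The figures 6/4 mean the fifth of the chord is in the bass. If Bb is the fifth of a diminished triad, the root is E (chord tones E–G–Bb).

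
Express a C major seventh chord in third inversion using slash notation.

Cmaj7/B

Third inversion of C major seventh has the seventh (B) in the bass. As a slash chord: Cmaj7/B.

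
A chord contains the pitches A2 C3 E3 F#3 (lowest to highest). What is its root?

F#

A, C, E, F# are the tones of an F# half-diminished seventh chord (F#–A–C–E), making F# the root.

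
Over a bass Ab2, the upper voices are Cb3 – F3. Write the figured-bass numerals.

6

The notes Ab, Cb, F stack in thirds as F–Ab–Cb — an F diminished triad. The bass Ab is the third, so this is first inversion: figured 6.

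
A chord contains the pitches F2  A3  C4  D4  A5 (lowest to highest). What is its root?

D

Reordering F, A, C, D into stacked thirds gives D–F–A–C; the bottom of that stack, D, is the root.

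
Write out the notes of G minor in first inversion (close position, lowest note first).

Bb, D, G

G minor is G–Bb–D. First inversion puts the third (Bb) in the bass, with the remaining tones above: Bb, D, G.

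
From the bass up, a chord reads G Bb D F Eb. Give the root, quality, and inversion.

The pitch classes G, Bb, D, F, Eb arrange in thirds as Eb–G–Bb–D–F: an Eb major ninth chord.
The lowest note is G, the third of the chord, so this is first inversion.

Eb major ninth, first inversion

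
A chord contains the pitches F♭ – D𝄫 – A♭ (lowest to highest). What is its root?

Dbb

Fb, Dbb, Ab are the tones of a Dbb augmented triad (Dbb–Fb–Ab), making Dbb the root.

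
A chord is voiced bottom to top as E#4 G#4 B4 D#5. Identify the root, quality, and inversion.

E# half-diminished seventh, root position

The distinct note names are E#, G#, B, D#. Stacked in thirds they read E#–G#–B–D#, which is a half-diminished seventh chord on E#.
E# is the root of E# half-diminished seventh; root in the bass means root position (figured bass 7).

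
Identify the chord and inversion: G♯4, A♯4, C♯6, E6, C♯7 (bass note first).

A# half-diminished seventh, third inversion

The pitch classes G#, A#, C#, E arrange in thirds as A#–C#–E–G#: an A# half-diminished seventh chord.
The lowest note is G#, the seventh of the chord, so this is third inversion (figured bass 4/2).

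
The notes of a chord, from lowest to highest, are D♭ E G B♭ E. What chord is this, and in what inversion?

E diminished seventh, third inversion

Reducing to letter names: Db, E, G, Bb. These stack in thirds as E–G–Bb–Db — an E diminished seventh chord.
With the seventh (Db) in the bass, the chord is in third inversion (figured bass 4/2).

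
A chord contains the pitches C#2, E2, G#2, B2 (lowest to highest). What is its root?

C#

Reordering C#, E, G#, B into stacked thirds gives C#–E–G#–B; the bottom of that stack, C#, is the root.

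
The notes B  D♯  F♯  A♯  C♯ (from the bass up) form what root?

The distinct letter names are B, D#, F#, A#, C#. Arranged as a stack of thirds they read B–D#–F#–A#–C#, so B is the root (a B major ninth chord).

B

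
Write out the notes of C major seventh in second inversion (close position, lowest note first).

G, B, C, E

C major seventh is C–E–G–B. Second inversion puts the fifth (G) in the bass, with the remaining tones above: G, B, C, E.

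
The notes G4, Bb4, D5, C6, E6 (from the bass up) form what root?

Reordering G, Bb, D, C, E into stacked thirds gives C–E–G–Bb–D; the bottom of that stack, C, is the root.

C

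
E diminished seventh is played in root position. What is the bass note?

E

E diminished seventh is E–G–Bb–Db. Root position places the root in the bass: E.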